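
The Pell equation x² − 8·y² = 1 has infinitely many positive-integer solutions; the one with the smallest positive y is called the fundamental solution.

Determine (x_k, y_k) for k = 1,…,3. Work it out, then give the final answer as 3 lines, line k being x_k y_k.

3 1
17 6
99 35

[2; 1,4] for √8; ℓ=2 ⇒ convergent index 1
step 0: (2, 1)  from 2·(1,0) + (0,1)
step 1: (3, 1)  from 1·(2,1) + (1,0)
→ (3, 1).  Check: 3²=9, 8·1²=8, difference 1.
n=2: (3,1)∘(3,1) = (3·3+8·1·1, 3·1+1·3) = (17,6)
n=3: (17,6)∘(3,1) = (3·17+8·1·6, 3·6+1·17) = (99,35)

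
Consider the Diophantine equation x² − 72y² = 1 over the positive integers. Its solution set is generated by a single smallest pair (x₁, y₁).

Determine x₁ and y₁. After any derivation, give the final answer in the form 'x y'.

17 2

d=72: √d = [8; 2,16] (ℓ=2, even), read p_1/q_1
i=0: a=8 ⇒ p=8, q=1
i=1: a=2 ⇒ p=17, q=2
(x₁, y₁) = (17, 2);  17² − 72·2² = 1 ✓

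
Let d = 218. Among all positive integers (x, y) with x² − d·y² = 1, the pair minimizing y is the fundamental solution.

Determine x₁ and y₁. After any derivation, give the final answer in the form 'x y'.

d=218: √d = [14; 1,3,3,1,28] (ℓ=5, odd), read p_9/q_9
k=0  a_k=14  p_k/q_k = 14/1
k=1  a_k=1  p_k/q_k = 15/1
k=2  a_k=3  p_k/q_k = 59/4
k=3  a_k=3  p_k/q_k = 192/13
k=4  a_k=1  p_k/q_k = 251/17
k=5  a_k=28  p_k/q_k = 7220/489
k=6  a_k=1  p_k/q_k = 7471/506
k=7  a_k=3  p_k/q_k = 29633/2007
k=8  a_k=3  p_k/q_k = 96370/6527
k=9  a_k=1  p_k/q_k = 126003/8534
→ (126003, 8534).  Check: 126003²=15876756009, 218·8534²=15876756008, difference 1.

126003 8534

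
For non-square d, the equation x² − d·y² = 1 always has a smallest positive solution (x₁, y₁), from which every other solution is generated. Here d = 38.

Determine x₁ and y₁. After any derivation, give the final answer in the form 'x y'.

37 6

√38 = [6; 6,12, …], period ℓ=2 (even) → k=1
a_0=6:  p_0=6·1+0=6,  q_0=6·0+1=1
a_1=6:  p_1=6·6+1=37,  q_1=6·1+0=6
→ (37, 6).  Check: 37²=1369, 38·6²=1368, difference 1.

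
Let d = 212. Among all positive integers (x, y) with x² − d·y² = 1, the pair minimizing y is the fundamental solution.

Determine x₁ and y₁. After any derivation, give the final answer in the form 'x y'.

66249 4550

[14; 1,1,3,1,1,…,1,1,28] for √212; ℓ=14 ⇒ convergent index 13
a_0=14:  p_0=14·1+0=14,  q_0=14·0+1=1
…
a_2=1:  p_2=1·15+14=29,  q_2=1·1+1=2
…
a_4=1:  p_4=1·102+29=131,  q_4=1·7+2=9
…
a_11=3:  p_11=3·7979+5198=29135,  q_11=3·548+357=2001
a_12=1:  p_12=1·29135+7979=37114,  q_12=1·2001+548=2549
a_13=1:  p_13=1·37114+29135=66249,  q_13=1·2549+2001=4550
fundamental: x₁=66249, y₁=4550  (since 4388930001 − 212·20702500 = 1)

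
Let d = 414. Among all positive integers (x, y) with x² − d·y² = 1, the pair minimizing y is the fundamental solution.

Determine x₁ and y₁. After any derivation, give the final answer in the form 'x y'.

√414 → a₀=20, period (2,1,7,2,7,1,2,40); ℓ=8 even so k=7
step 0: (20, 1)  from 20·(1,0) + (0,1)
…
step 2: (61, 3)  from 1·(41,2) + (20,1)
step 3: (468, 23)  from 7·(61,3) + (41,2)
step 4: (997, 49)  from 2·(468,23) + (61,3)
…
step 6: (8444, 415)  from 1·(7447,366) + (997,49)
step 7: (24335, 1196)  from 2·(8444,415) + (7447,366)
fundamental: x₁=24335, y₁=1196  (since 592192225 − 414·1430416 = 1)

24335 1196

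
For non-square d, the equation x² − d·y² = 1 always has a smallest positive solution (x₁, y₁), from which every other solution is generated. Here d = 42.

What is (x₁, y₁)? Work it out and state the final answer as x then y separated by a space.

d=42: √d = [6; 2,12] (ℓ=2, even), read p_1/q_1
i=0: a=6 ⇒ p=6, q=1
i=1: a=2 ⇒ p=13, q=2
→ (13, 2).  Check: 13²=169, 42·2²=168, difference 1.

13 2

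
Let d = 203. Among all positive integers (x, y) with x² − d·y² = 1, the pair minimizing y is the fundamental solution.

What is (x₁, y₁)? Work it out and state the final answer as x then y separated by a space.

57 4

[14; 4,28] for √203; ℓ=2 ⇒ convergent index 1
step 0: (14, 1)  from 14·(1,0) + (0,1)
step 1: (57, 4)  from 4·(14,1) + (1,0)
fundamental: x₁=57, y₁=4  (since 3249 − 203·16 = 1)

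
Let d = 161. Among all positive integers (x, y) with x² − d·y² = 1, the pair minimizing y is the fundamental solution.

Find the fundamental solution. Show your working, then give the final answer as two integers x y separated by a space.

11775 928

d=161: √d = [12; 1,2,4,1,2,1,4,2,1,24] (ℓ=10, even), read p_9/q_9
i=0: a=12 ⇒ p=12, q=1
…
i=3: a=4 ⇒ p=165, q=13
i=4: a=1 ⇒ p=203, q=16
i=5: a=2 ⇒ p=571, q=45
i=6: a=1 ⇒ p=774, q=61
i=7: a=4 ⇒ p=3667, q=289
i=8: a=2 ⇒ p=8108, q=639
i=9: a=1 ⇒ p=11775, q=928
→ (11775, 928).  Check: 11775²=138650625, 161·928²=138650624, difference 1.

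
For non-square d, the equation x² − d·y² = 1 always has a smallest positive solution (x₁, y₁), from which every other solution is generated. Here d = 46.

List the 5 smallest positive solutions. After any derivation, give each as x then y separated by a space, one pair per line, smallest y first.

24335 3588
1184384449 174627960
57643991108495 8499142809612
2805533046066067201 413653280369188080
136545293294391499564175 20132505147069241043988

√46 = [6; 1,3,1,1,2,6,2,1,1,3,1,12, …], period ℓ=12 (even) → k=11
a_0=6:  p_0=6·1+0=6,  q_0=6·0+1=1
…
a_2=3:  p_2=3·7+6=27,  q_2=3·1+1=4
a_3=1:  p_3=1·27+7=34,  q_3=1·4+1=5
…
a_5=2:  p_5=2·61+34=156,  q_5=2·9+5=23
a_6=6:  p_6=6·156+61=997,  q_6=6·23+9=147
…
a_10=3:  p_10=3·5297+3147=19038,  q_10=3·781+464=2807
a_11=1:  p_11=1·19038+5297=24335,  q_11=1·2807+781=3588
fundamental: x₁=24335, y₁=3588  (since 592192225 − 46·12873744 = 1)
n=2: (24335,3588)∘(24335,3588) = (24335·24335+46·3588·3588, 24335·3588+3588·24335) = (1184384449,174627960)
n=3: (1184384449,174627960)∘(24335,3588) = (24335·1184384449+46·3588·174627960, 24335·174627960+3588·1184384449) = (57643991108495,8499142809612)
n=4: (57643991108495,8499142809612)∘(24335,3588) = (24335·57643991108495+46·3588·8499142809612, 24335·8499142809612+3588·57643991108495) = (2805533046066067201,413653280369188080)
n=5: (2805533046066067201,413653280369188080)∘(24335,3588) = (24335·2805533046066067201+46·3588·413653280369188080, 24335·413653280369188080+3588·2805533046066067201) = (136545293294391499564175,20132505147069241043988)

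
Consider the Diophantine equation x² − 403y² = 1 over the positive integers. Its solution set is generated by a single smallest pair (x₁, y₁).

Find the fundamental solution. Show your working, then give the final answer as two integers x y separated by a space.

√403 → a₀=20, period (13,2,1,3,1,3,1,2,13,40); ℓ=10 even so k=9
a_0=20:  p_0=20·1+0=20,  q_0=20·0+1=1
a_1=13:  p_1=13·20+1=261,  q_1=13·1+0=13
a_2=2:  p_2=2·261+20=542,  q_2=2·13+1=27
…
a_4=3:  p_4=3·803+542=2951,  q_4=3·40+27=147
…
a_7=1:  p_7=1·14213+3754=17967,  q_7=1·708+187=895
a_8=2:  p_8=2·17967+14213=50147,  q_8=2·895+708=2498
a_9=13:  p_9=13·50147+17967=669878,  q_9=13·2498+895=33369
(x₁, y₁) = (669878, 33369);  669878² − 403·33369² = 1 ✓

669878 33369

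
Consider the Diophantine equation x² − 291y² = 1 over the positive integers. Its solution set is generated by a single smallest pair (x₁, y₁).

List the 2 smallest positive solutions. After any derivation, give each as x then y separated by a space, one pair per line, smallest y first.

290 17
168199 9860

[17; 17,34] for √291; ℓ=2 ⇒ convergent index 1
i=0: a=17 ⇒ p=17, q=1
i=1: a=17 ⇒ p=290, q=17
fundamental: x₁=290, y₁=17  (since 84100 − 291·289 = 1)
(x_2, y_2) = (290·290 + 291·17·17, 290·17 + 17·290) = (168199, 9860)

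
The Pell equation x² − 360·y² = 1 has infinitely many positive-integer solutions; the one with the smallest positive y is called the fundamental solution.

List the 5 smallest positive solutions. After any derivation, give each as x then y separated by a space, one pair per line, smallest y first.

√360 → a₀=18, period (1,36); ℓ=2 even so k=1
i=0: a=18 ⇒ p=18, q=1
i=1: a=1 ⇒ p=19, q=1
→ (19, 1).  Check: 19²=361, 360·1²=360, difference 1.
n=2: (19,1)∘(19,1) = (19·19+360·1·1, 19·1+1·19) = (721,38)
n=3: (721,38)∘(19,1) = (19·721+360·1·38, 19·38+1·721) = (27379,1443)
n=4: (27379,1443)∘(19,1) = (19·27379+360·1·1443, 19·1443+1·27379) = (1039681,54796)
n=5: (1039681,54796)∘(19,1) = (19·1039681+360·1·54796, 19·54796+1·1039681) = (39480499,2080805)

19 1
721 38
27379 1443
1039681 54796
39480499 2080805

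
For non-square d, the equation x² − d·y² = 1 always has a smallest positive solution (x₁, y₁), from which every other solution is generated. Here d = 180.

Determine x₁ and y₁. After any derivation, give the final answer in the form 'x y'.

d=180: √d = [13; 2,2,2,26] (ℓ=4, even), read p_3/q_3
i=0: a=13 ⇒ p=13, q=1
…
i=2: a=2 ⇒ p=67, q=5
i=3: a=2 ⇒ p=161, q=12
fundamental: x₁=161, y₁=12  (since 25921 − 180·144 = 1)

161 12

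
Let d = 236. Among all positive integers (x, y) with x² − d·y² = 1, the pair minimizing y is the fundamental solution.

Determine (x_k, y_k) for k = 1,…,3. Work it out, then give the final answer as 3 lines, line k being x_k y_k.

561799 36570
631236232801 41089978860
709255768702176199 46168618067101710

d=236: √d = [15; 2,1,3,5,1,6,1,5,3,1,2,30] (ℓ=12, even), read p_11/q_11
i=0: a=15 ⇒ p=15, q=1
…
i=3: a=3 ⇒ p=169, q=11
i=4: a=5 ⇒ p=891, q=58
i=5: a=1 ⇒ p=1060, q=69
…
i=7: a=1 ⇒ p=8311, q=541
i=8: a=5 ⇒ p=48806, q=3177
…
i=10: a=1 ⇒ p=203535, q=13249
i=11: a=2 ⇒ p=561799, q=36570
→ (561799, 36570).  Check: 561799²=315618116401, 236·36570²=315618116400, difference 1.
(x_2, y_2) = (561799·561799 + 236·36570·36570, 561799·36570 + 36570·561799) = (631236232801, 41089978860)
(x_3, y_3) = (561799·631236232801 + 236·36570·41089978860, 561799·41089978860 + 36570·631236232801) = (709255768702176199, 46168618067101710)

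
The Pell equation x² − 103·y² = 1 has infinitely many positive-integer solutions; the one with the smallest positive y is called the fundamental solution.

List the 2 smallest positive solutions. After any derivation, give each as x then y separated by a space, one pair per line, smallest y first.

227528 22419
103537981567 10201900464

d=103: √d = [10; 6,1,2,1,1,9,1,1,2,1,6,20] (ℓ=12, even), read p_11/q_11
i=0: a=10 ⇒ p=10, q=1
i=1: a=6 ⇒ p=61, q=6
…
i=5: a=1 ⇒ p=477, q=47
i=6: a=9 ⇒ p=4567, q=450
i=7: a=1 ⇒ p=5044, q=497
…
i=10: a=1 ⇒ p=33877, q=3338
i=11: a=6 ⇒ p=227528, q=22419
→ (227528, 22419).  Check: 227528²=51768990784, 103·22419²=51768990783, difference 1.
n=2: (227528,22419)∘(227528,22419) = (227528·227528+103·22419·22419, 227528·22419+22419·227528) = (103537981567,10201900464)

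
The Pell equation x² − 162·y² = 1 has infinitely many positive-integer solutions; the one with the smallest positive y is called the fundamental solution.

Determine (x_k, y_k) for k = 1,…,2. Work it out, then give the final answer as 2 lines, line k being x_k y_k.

√162 → a₀=12, period (1,2,1,2,12,2,1,2,1,24); ℓ=10 even so k=9
i=0: a=12 ⇒ p=12, q=1
…
i=2: a=2 ⇒ p=38, q=3
i=3: a=1 ⇒ p=51, q=4
i=4: a=2 ⇒ p=140, q=11
i=5: a=12 ⇒ p=1731, q=136
i=6: a=2 ⇒ p=3602, q=283
…
i=8: a=2 ⇒ p=14268, q=1121
i=9: a=1 ⇒ p=19601, q=1540
→ (19601, 1540).  Check: 19601²=384199201, 162·1540²=384199200, difference 1.
(19601+1540√162)^2 = 768398401 + 60371080√162

19601 1540
768398401 60371080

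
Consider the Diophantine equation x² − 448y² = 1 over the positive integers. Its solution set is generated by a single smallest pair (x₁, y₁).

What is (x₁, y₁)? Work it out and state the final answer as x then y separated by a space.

√448 = [21; 6,42, …], period ℓ=2 (even) → k=1
i=0: a=21 ⇒ p=21, q=1
i=1: a=6 ⇒ p=127, q=6
→ (127, 6).  Check: 127²=16129, 448·6²=16128, difference 1.

127 6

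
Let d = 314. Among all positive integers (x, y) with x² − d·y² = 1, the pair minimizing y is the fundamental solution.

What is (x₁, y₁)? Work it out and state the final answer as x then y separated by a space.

392499 22150

√314 = [17; 1,2,1,1,2,1,34, …], period ℓ=7 (odd) → k=13
i=0: a=17 ⇒ p=17, q=1
i=1: a=1 ⇒ p=18, q=1
i=2: a=2 ⇒ p=53, q=3
i=3: a=1 ⇒ p=71, q=4
…
i=6: a=1 ⇒ p=443, q=25
…
i=9: a=2 ⇒ p=47029, q=2654
…
i=11: a=1 ⇒ p=109882, q=6201
i=12: a=2 ⇒ p=282617, q=15949
i=13: a=1 ⇒ p=392499, q=22150
→ (392499, 22150).  Check: 392499²=154055465001, 314·22150²=154055465000, difference 1.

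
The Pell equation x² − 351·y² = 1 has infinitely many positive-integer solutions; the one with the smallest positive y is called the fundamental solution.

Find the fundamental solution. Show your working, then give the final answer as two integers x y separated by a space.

62425 3332

d=351: √d = [18; 1,2,1,3,2,2,2,3,1,2,1,36] (ℓ=12, even), read p_11/q_11
i=0: a=18 ⇒ p=18, q=1
…
i=2: a=2 ⇒ p=56, q=3
…
i=4: a=3 ⇒ p=281, q=15
i=5: a=2 ⇒ p=637, q=34
…
i=7: a=2 ⇒ p=3747, q=200
i=8: a=3 ⇒ p=12796, q=683
…
i=10: a=2 ⇒ p=45882, q=2449
i=11: a=1 ⇒ p=62425, q=3332
fundamental: x₁=62425, y₁=3332  (since 3896880625 − 351·11102224 = 1)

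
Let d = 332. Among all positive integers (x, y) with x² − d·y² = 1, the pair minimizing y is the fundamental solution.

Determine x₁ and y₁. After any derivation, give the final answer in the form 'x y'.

[18; 4,1,1,8,1,1,4,36] for √332; ℓ=8 ⇒ convergent index 7
a_0=18:  p_0=18·1+0=18,  q_0=18·0+1=1
…
a_2=1:  p_2=1·73+18=91,  q_2=1·4+1=5
…
a_4=8:  p_4=8·164+91=1403,  q_4=8·9+5=77
…
a_6=1:  p_6=1·1567+1403=2970,  q_6=1·86+77=163
a_7=4:  p_7=4·2970+1567=13447,  q_7=4·163+86=738
fundamental: x₁=13447, y₁=738  (since 180821809 − 332·544644 = 1)

13447 738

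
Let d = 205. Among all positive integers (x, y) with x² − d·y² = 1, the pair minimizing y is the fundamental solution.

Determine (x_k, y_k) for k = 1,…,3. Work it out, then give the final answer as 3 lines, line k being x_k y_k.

39689 2772
3150433441 220035816
250075105640009 17466002999676

√205 = [14; 3,6,1,4,1,6,3,28, …], period ℓ=8 (even) → k=7
i=0: a=14 ⇒ p=14, q=1
…
i=3: a=1 ⇒ p=315, q=22
…
i=5: a=1 ⇒ p=1847, q=129
i=6: a=6 ⇒ p=12614, q=881
i=7: a=3 ⇒ p=39689, q=2772
→ (39689, 2772).  Check: 39689²=1575216721, 205·2772²=1575216720, difference 1.
(x_2, y_2) = (39689·39689 + 205·2772·2772, 39689·2772 + 2772·39689) = (3150433441, 220035816)
(x_3, y_3) = (39689·3150433441 + 205·2772·220035816, 39689·220035816 + 2772·3150433441) = (250075105640009, 17466002999676)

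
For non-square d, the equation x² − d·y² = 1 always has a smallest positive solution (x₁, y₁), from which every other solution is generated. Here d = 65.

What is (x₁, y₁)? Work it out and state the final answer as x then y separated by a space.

√65 = [8; 16, …], period ℓ=1 (odd) → k=1
i=0: a=8 ⇒ p=8, q=1
i=1: a=16 ⇒ p=129, q=16
fundamental: x₁=129, y₁=16  (since 16641 − 65·256 = 1)

129 16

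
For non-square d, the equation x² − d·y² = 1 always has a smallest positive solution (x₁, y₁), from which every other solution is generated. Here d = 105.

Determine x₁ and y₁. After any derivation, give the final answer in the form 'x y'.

41 4

d=105: √d = [10; 4,20] (ℓ=2, even), read p_1/q_1
step 0: (10, 1)  from 10·(1,0) + (0,1)
step 1: (41, 4)  from 4·(10,1) + (1,0)
→ (41, 4).  Check: 41²=1681, 105·4²=1680, difference 1.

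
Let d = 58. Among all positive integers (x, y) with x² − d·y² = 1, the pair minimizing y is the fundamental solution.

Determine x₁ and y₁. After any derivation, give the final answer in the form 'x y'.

√58 = [7; 1,1,1,1,1,1,14, …], period ℓ=7 (odd) → k=13
a_0=7:  p_0=7·1+0=7,  q_0=7·0+1=1
…
a_4=1:  p_4=1·23+15=38,  q_4=1·3+2=5
a_5=1:  p_5=1·38+23=61,  q_5=1·5+3=8
a_6=1:  p_6=1·61+38=99,  q_6=1·8+5=13
a_7=14:  p_7=14·99+61=1447,  q_7=14·13+8=190
a_8=1:  p_8=1·1447+99=1546,  q_8=1·190+13=203
a_9=1:  p_9=1·1546+1447=2993,  q_9=1·203+190=393
a_10=1:  p_10=1·2993+1546=4539,  q_10=1·393+203=596
a_11=1:  p_11=1·4539+2993=7532,  q_11=1·596+393=989
a_12=1:  p_12=1·7532+4539=12071,  q_12=1·989+596=1585
a_13=1:  p_13=1·12071+7532=19603,  q_13=1·1585+989=2574
→ (19603, 2574).  Check: 19603²=384277609, 58·2574²=384277608, difference 1.

19603 2574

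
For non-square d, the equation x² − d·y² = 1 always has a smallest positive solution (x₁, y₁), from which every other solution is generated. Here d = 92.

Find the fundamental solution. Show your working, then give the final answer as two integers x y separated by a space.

d=92: √d = [9; 1,1,2,4,2,1,1,18] (ℓ=8, even), read p_7/q_7
step 0: (9, 1)  from 9·(1,0) + (0,1)
step 1: (10, 1)  from 1·(9,1) + (1,0)
step 2: (19, 2)  from 1·(10,1) + (9,1)
step 3: (48, 5)  from 2·(19,2) + (10,1)
step 4: (211, 22)  from 4·(48,5) + (19,2)
step 5: (470, 49)  from 2·(211,22) + (48,5)
step 6: (681, 71)  from 1·(470,49) + (211,22)
step 7: (1151, 120)  from 1·(681,71) + (470,49)
→ (1151, 120).  Check: 1151²=1324801, 92·120²=1324800, difference 1.

1151 120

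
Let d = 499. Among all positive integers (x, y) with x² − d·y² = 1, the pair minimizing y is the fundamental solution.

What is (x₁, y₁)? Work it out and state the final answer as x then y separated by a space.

4490 201

√499 → a₀=22, period (2,1,21,1,2,44); ℓ=6 even so k=5
a_0=22:  p_0=22·1+0=22,  q_0=22·0+1=1
…
a_4=1:  p_4=1·1452+67=1519,  q_4=1·65+3=68
a_5=2:  p_5=2·1519+1452=4490,  q_5=2·68+65=201
→ (4490, 201).  Check: 4490²=20160100, 499·201²=20160099, difference 1.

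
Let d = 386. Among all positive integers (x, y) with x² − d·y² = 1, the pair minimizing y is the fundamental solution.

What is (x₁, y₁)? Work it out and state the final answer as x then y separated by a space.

√386 = [19; 1,1,1,4,1,18,1,4,1,1,1,38, …], period ℓ=12 (even) → k=11
i=0: a=19 ⇒ p=19, q=1
i=1: a=1 ⇒ p=20, q=1
i=2: a=1 ⇒ p=39, q=2
…
i=4: a=4 ⇒ p=275, q=14
…
i=6: a=18 ⇒ p=6287, q=320
…
i=9: a=1 ⇒ p=39392, q=2005
i=10: a=1 ⇒ p=72163, q=3673
i=11: a=1 ⇒ p=111555, q=5678
(x₁, y₁) = (111555, 5678);  111555² − 386·5678² = 1 ✓

111555 5678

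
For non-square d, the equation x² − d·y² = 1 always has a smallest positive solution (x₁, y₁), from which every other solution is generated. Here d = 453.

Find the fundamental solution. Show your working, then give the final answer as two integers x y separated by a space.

1653751 77700

d=453: √d = [21; 3,1,1,10,14,10,1,1,3,42] (ℓ=10, even), read p_9/q_9
k=0  a_k=21  p_k/q_k = 21/1
k=1  a_k=3  p_k/q_k = 64/3
k=2  a_k=1  p_k/q_k = 85/4
k=3  a_k=1  p_k/q_k = 149/7
k=4  a_k=10  p_k/q_k = 1575/74
k=5  a_k=14  p_k/q_k = 22199/1043
k=6  a_k=10  p_k/q_k = 223565/10504
k=7  a_k=1  p_k/q_k = 245764/11547
k=8  a_k=1  p_k/q_k = 469329/22051
k=9  a_k=3  p_k/q_k = 1653751/77700
(x₁, y₁) = (1653751, 77700);  1653751² − 453·77700² = 1 ✓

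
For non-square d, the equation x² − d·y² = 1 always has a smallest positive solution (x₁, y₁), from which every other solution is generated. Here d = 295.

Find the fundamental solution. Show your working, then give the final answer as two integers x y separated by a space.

2024999 117900

√295 = [17; 5,1,2,3,2,6,2,3,2,1,5,34, …], period ℓ=12 (even) → k=11
step 0: (17, 1)  from 17·(1,0) + (0,1)
…
step 3: (292, 17)  from 2·(103,6) + (86,5)
step 4: (979, 57)  from 3·(292,17) + (103,6)
step 5: (2250, 131)  from 2·(979,57) + (292,17)
step 6: (14479, 843)  from 6·(2250,131) + (979,57)
…
step 8: (108103, 6294)  from 3·(31208,1817) + (14479,843)
…
step 10: (355517, 20699)  from 1·(247414,14405) + (108103,6294)
step 11: (2024999, 117900)  from 5·(355517,20699) + (247414,14405)
(x₁, y₁) = (2024999, 117900);  2024999² − 295·117900² = 1 ✓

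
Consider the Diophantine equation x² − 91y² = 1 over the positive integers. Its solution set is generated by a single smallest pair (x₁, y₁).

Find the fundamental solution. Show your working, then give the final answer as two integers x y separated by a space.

1574 165

√91 = [9; 1,1,5,1,5,1,1,18, …], period ℓ=8 (even) → k=7
k=0  a_k=9  p_k/q_k = 9/1
k=1  a_k=1  p_k/q_k = 10/1
k=2  a_k=1  p_k/q_k = 19/2
k=3  a_k=5  p_k/q_k = 105/11
k=4  a_k=1  p_k/q_k = 124/13
k=5  a_k=5  p_k/q_k = 725/76
k=6  a_k=1  p_k/q_k = 849/89
k=7  a_k=1  p_k/q_k = 1574/165
→ (1574, 165).  Check: 1574²=2477476, 91·165²=2477475, difference 1.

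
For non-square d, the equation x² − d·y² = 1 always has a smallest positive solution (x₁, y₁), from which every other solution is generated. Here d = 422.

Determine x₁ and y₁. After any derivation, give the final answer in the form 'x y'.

7022501 341850

[20; 1,1,5,2,1,…,1,1,40] for √422; ℓ=14 ⇒ convergent index 13
k=0  a_k=20  p_k/q_k = 20/1
…
k=3  a_k=5  p_k/q_k = 226/11
…
k=6  a_k=3  p_k/q_k = 2650/129
…
k=8  a_k=3  p_k/q_k = 163807/7974
k=9  a_k=1  p_k/q_k = 217526/10589
…
k=12  a_k=1  p_k/q_k = 3810680/185501
k=13  a_k=1  p_k/q_k = 7022501/341850
(x₁, y₁) = (7022501, 341850);  7022501² − 422·341850² = 1 ✓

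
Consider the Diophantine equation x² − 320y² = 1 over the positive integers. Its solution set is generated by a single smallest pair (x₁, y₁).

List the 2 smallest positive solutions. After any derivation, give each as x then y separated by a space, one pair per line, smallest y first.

√320 = [17; 1,7,1,34, …], period ℓ=4 (even) → k=3
k=0  a_k=17  p_k/q_k = 17/1
…
k=2  a_k=7  p_k/q_k = 143/8
k=3  a_k=1  p_k/q_k = 161/9
(x₁, y₁) = (161, 9);  161² − 320·9² = 1 ✓
(x_2, y_2) = (161·161 + 320·9·9, 161·9 + 9·161) = (51841, 2898)

161 9
51841 2898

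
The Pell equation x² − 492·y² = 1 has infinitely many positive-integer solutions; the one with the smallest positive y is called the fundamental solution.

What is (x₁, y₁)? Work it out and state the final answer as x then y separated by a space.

29767 1342

d=492: √d = [22; 5,1,1,10,1,1,5,44] (ℓ=8, even), read p_7/q_7
i=0: a=22 ⇒ p=22, q=1
i=1: a=5 ⇒ p=111, q=5
i=2: a=1 ⇒ p=133, q=6
i=3: a=1 ⇒ p=244, q=11
i=4: a=10 ⇒ p=2573, q=116
i=5: a=1 ⇒ p=2817, q=127
i=6: a=1 ⇒ p=5390, q=243
i=7: a=5 ⇒ p=29767, q=1342
(x₁, y₁) = (29767, 1342);  29767² − 492·1342² = 1 ✓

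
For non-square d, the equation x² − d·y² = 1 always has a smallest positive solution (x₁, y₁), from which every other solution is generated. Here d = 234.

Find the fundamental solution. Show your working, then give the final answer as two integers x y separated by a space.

[15; 3,2,1,2,1,2,3,30] for √234; ℓ=8 ⇒ convergent index 7
i=0: a=15 ⇒ p=15, q=1
i=1: a=3 ⇒ p=46, q=3
…
i=3: a=1 ⇒ p=153, q=10
i=4: a=2 ⇒ p=413, q=27
i=5: a=1 ⇒ p=566, q=37
i=6: a=2 ⇒ p=1545, q=101
i=7: a=3 ⇒ p=5201, q=340
fundamental: x₁=5201, y₁=340  (since 27050401 − 234·115600 = 1)

5201 340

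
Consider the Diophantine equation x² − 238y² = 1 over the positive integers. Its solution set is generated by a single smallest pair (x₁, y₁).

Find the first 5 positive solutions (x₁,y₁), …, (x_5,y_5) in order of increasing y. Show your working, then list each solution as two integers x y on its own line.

11663 756
272051137 17634456
6345864809999 411341319900
148023642285985537 9594947610352944
3452799473617033826063 223811747547751451844

√238 = [15; 2,2,1,14,1,2,2,30, …], period ℓ=8 (even) → k=7
step 0: (15, 1)  from 15·(1,0) + (0,1)
…
step 2: (77, 5)  from 2·(31,2) + (15,1)
step 3: (108, 7)  from 1·(77,5) + (31,2)
step 4: (1589, 103)  from 14·(108,7) + (77,5)
step 5: (1697, 110)  from 1·(1589,103) + (108,7)
step 6: (4983, 323)  from 2·(1697,110) + (1589,103)
step 7: (11663, 756)  from 2·(4983,323) + (1697,110)
(x₁, y₁) = (11663, 756);  11663² − 238·756² = 1 ✓
n=2: (11663,756)∘(11663,756) = (11663·11663+238·756·756, 11663·756+756·11663) = (272051137,17634456)
n=3: (272051137,17634456)∘(11663,756) = (11663·272051137+238·756·17634456, 11663·17634456+756·272051137) = (6345864809999,411341319900)
n=4: (6345864809999,411341319900)∘(11663,756) = (11663·6345864809999+238·756·411341319900, 11663·411341319900+756·6345864809999) = (148023642285985537,9594947610352944)
n=5: (148023642285985537,9594947610352944)∘(11663,756) = (11663·148023642285985537+238·756·9594947610352944, 11663·9594947610352944+756·148023642285985537) = (3452799473617033826063,223811747547751451844)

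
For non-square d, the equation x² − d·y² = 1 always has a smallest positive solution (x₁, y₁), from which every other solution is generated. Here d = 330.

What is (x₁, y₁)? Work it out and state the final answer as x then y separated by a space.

[18; 6,36] for √330; ℓ=2 ⇒ convergent index 1
i=0: a=18 ⇒ p=18, q=1
i=1: a=6 ⇒ p=109, q=6
→ (109, 6).  Check: 109²=11881, 330·6²=11880, difference 1.

109 6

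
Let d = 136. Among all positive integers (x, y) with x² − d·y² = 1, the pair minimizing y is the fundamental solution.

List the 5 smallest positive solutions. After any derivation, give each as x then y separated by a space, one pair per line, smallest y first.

d=136: √d = [11; 1,1,1,22] (ℓ=4, even), read p_3/q_3
i=0: a=11 ⇒ p=11, q=1
i=1: a=1 ⇒ p=12, q=1
i=2: a=1 ⇒ p=23, q=2
i=3: a=1 ⇒ p=35, q=3
(x₁, y₁) = (35, 3);  35² − 136·3² = 1 ✓
k=2:  x_2 = 35·35+136·3·3 = 2449,  y_2 = 35·3+3·35 = 210
k=3:  x_3 = 35·2449+136·3·210 = 171395,  y_3 = 35·210+3·2449 = 14697
k=4:  x_4 = 35·171395+136·3·14697 = 11995201,  y_4 = 35·14697+3·171395 = 1028580
k=5:  x_5 = 35·11995201+136·3·1028580 = 839492675,  y_5 = 35·1028580+3·11995201 = 71985903

35 3
2449 210
171395 14697
11995201 1028580
839492675 71985903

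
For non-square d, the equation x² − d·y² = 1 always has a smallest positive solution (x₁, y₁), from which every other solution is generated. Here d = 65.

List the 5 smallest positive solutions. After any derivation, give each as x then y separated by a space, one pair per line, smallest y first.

129 16
33281 4128
8586369 1065008
2215249921 274767936
571525893249 70889062480

[8; 16] for √65; ℓ=1 ⇒ convergent index 1
a_0=8:  p_0=8·1+0=8,  q_0=8·0+1=1
a_1=16:  p_1=16·8+1=129,  q_1=16·1+0=16
(x₁, y₁) = (129, 16);  129² − 65·16² = 1 ✓
k=2:  x_2 = 129·129+65·16·16 = 33281,  y_2 = 129·16+16·129 = 4128
k=3:  x_3 = 129·33281+65·16·4128 = 8586369,  y_3 = 129·4128+16·33281 = 1065008
k=4:  x_4 = 129·8586369+65·16·1065008 = 2215249921,  y_4 = 129·1065008+16·8586369 = 274767936
k=5:  x_5 = 129·2215249921+65·16·274767936 = 571525893249,  y_5 = 129·274767936+16·2215249921 = 70889062480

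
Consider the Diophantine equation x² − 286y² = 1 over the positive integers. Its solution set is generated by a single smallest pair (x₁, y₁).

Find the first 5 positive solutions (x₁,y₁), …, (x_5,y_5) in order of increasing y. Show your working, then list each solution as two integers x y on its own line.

561835 33222
631317134449 37330564740
709392124465745995 41947235681362578
797122648497793485067201 47134850318039357456520
895702806436806213240996001675 52964017256829337557486465822

[16; 1,10,3,3,2,3,3,10,1,32] for √286; ℓ=10 ⇒ convergent index 9
a_0=16:  p_0=16·1+0=16,  q_0=16·0+1=1
…
a_8=10:  p_8=10·49703+15102=512132,  q_8=10·2939+893=30283
a_9=1:  p_9=1·512132+49703=561835,  q_9=1·30283+2939=33222
(x₁, y₁) = (561835, 33222);  561835² − 286·33222² = 1 ✓
(x_2, y_2) = (561835·561835 + 286·33222·33222, 561835·33222 + 33222·561835) = (631317134449, 37330564740)
(x_3, y_3) = (561835·631317134449 + 286·33222·37330564740, 561835·37330564740 + 33222·631317134449) = (709392124465745995, 41947235681362578)
(x_4, y_4) = (561835·709392124465745995 + 286·33222·41947235681362578, 561835·41947235681362578 + 33222·709392124465745995) = (797122648497793485067201, 47134850318039357456520)
(x_5, y_5) = (561835·797122648497793485067201 + 286·33222·47134850318039357456520, 561835·47134850318039357456520 + 33222·797122648497793485067201) = (895702806436806213240996001675, 52964017256829337557486465822)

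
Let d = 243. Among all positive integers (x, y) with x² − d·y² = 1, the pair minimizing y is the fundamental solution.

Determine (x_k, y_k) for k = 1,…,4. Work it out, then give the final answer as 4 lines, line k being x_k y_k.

70226 4505
9863382151 632736260
1385331749802026 88869073185015
194572614913330773601 12481839066348990520

d=243: √d = [15; 1,1,2,3,15,3,2,1,1,30] (ℓ=10, even), read p_9/q_9
step 0: (15, 1)  from 15·(1,0) + (0,1)
step 1: (16, 1)  from 1·(15,1) + (1,0)
step 2: (31, 2)  from 1·(16,1) + (15,1)
step 3: (78, 5)  from 2·(31,2) + (16,1)
step 4: (265, 17)  from 3·(78,5) + (31,2)
…
step 6: (12424, 797)  from 3·(4053,260) + (265,17)
step 7: (28901, 1854)  from 2·(12424,797) + (4053,260)
step 8: (41325, 2651)  from 1·(28901,1854) + (12424,797)
step 9: (70226, 4505)  from 1·(41325,2651) + (28901,1854)
(x₁, y₁) = (70226, 4505);  70226² − 243·4505² = 1 ✓
(x_2, y_2) = (70226·70226 + 243·4505·4505, 70226·4505 + 4505·70226) = (9863382151, 632736260)
(x_3, y_3) = (70226·9863382151 + 243·4505·632736260, 70226·632736260 + 4505·9863382151) = (1385331749802026, 88869073185015)
(x_4, y_4) = (70226·1385331749802026 + 243·4505·88869073185015, 70226·88869073185015 + 4505·1385331749802026) = (194572614913330773601, 12481839066348990520)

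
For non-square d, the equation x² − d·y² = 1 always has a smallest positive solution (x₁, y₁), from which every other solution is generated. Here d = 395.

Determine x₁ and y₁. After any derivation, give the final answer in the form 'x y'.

159 8

√395 = [19; 1,6,1,38, …], period ℓ=4 (even) → k=3
a_0=19:  p_0=19·1+0=19,  q_0=19·0+1=1
…
a_2=6:  p_2=6·20+19=139,  q_2=6·1+1=7
a_3=1:  p_3=1·139+20=159,  q_3=1·7+1=8
fundamental: x₁=159, y₁=8  (since 25281 − 395·64 = 1)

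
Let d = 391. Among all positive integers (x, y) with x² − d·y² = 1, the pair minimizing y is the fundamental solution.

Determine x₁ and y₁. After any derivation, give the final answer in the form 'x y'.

d=391: √d = [19; 1,3,2,2,1,…,3,1,38] (ℓ=16, even), read p_15/q_15
step 0: (19, 1)  from 19·(1,0) + (0,1)
…
step 2: (79, 4)  from 3·(20,1) + (19,1)
step 3: (178, 9)  from 2·(79,4) + (20,1)
…
step 6: (1048, 53)  from 1·(613,31) + (435,22)
…
step 8: (52519, 2656)  from 19·(2709,137) + (1048,53)
…
step 13: (1660597, 83980)  from 2·(696292,35213) + (268013,13554)
step 14: (5678083, 287153)  from 3·(1660597,83980) + (696292,35213)
step 15: (7338680, 371133)  from 1·(5678083,287153) + (1660597,83980)
fundamental: x₁=7338680, y₁=371133  (since 53856224142400 − 391·137739703689 = 1)

7338680 371133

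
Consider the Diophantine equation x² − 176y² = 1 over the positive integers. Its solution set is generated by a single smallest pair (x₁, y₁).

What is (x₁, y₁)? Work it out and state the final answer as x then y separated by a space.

199 15

[13; 3,1,3,26] for √176; ℓ=4 ⇒ convergent index 3
i=0: a=13 ⇒ p=13, q=1
…
i=2: a=1 ⇒ p=53, q=4
i=3: a=3 ⇒ p=199, q=15
→ (199, 15).  Check: 199²=39601, 176·15²=39600, difference 1.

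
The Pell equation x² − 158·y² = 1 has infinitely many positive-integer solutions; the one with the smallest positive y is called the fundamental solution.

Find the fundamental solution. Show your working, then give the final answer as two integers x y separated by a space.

7743 616

√158 → a₀=12, period (1,1,3,12,3,1,1,24); ℓ=8 even so k=7
step 0: (12, 1)  from 12·(1,0) + (0,1)
…
step 6: (4412, 351)  from 1·(3331,265) + (1081,86)
step 7: (7743, 616)  from 1·(4412,351) + (3331,265)
(x₁, y₁) = (7743, 616);  7743² − 158·616² = 1 ✓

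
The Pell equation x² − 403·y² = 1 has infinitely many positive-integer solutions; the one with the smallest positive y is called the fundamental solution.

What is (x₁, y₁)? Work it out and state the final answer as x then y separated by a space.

669878 33369

[20; 13,2,1,3,1,3,1,2,13,40] for √403; ℓ=10 ⇒ convergent index 9
a_0=20:  p_0=20·1+0=20,  q_0=20·0+1=1
…
a_3=1:  p_3=1·542+261=803,  q_3=1·27+13=40
…
a_8=2:  p_8=2·17967+14213=50147,  q_8=2·895+708=2498
a_9=13:  p_9=13·50147+17967=669878,  q_9=13·2498+895=33369
(x₁, y₁) = (669878, 33369);  669878² − 403·33369² = 1 ✓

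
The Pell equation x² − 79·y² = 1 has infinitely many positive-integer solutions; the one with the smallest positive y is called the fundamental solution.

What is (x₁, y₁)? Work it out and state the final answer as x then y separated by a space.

80 9

√79 = [8; 1,7,1,16, …], period ℓ=4 (even) → k=3
k=0  a_k=8  p_k/q_k = 8/1
…
k=2  a_k=7  p_k/q_k = 71/8
k=3  a_k=1  p_k/q_k = 80/9
fundamental: x₁=80, y₁=9  (since 6400 − 79·81 = 1)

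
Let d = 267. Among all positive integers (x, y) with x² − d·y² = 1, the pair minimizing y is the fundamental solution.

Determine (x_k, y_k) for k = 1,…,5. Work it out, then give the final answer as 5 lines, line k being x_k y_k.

2402 147
11539207 706188
55434348026 3392527005
266306596377697 16297699025832
1279336833564108362 78294142727569923

√267 → a₀=16, period (2,1,15,1,2,32); ℓ=6 even so k=5
a_0=16:  p_0=16·1+0=16,  q_0=16·0+1=1
…
a_4=1:  p_4=1·768+49=817,  q_4=1·47+3=50
a_5=2:  p_5=2·817+768=2402,  q_5=2·50+47=147
(x₁, y₁) = (2402, 147);  2402² − 267·147² = 1 ✓
(x_2, y_2) = (2402·2402 + 267·147·147, 2402·147 + 147·2402) = (11539207, 706188)
(x_3, y_3) = (2402·11539207 + 267·147·706188, 2402·706188 + 147·11539207) = (55434348026, 3392527005)
(x_4, y_4) = (2402·55434348026 + 267·147·3392527005, 2402·3392527005 + 147·55434348026) = (266306596377697, 16297699025832)
(x_5, y_5) = (2402·266306596377697 + 267·147·16297699025832, 2402·16297699025832 + 147·266306596377697) = (1279336833564108362, 78294142727569923)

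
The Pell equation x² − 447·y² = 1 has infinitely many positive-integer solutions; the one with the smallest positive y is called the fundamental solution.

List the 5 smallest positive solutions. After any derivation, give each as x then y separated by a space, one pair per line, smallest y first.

148 7
43807 2072
12966724 613305
3838106497 181536208
1136066556388 53734104263

√447 = [21; 7,42, …], period ℓ=2 (even) → k=1
i=0: a=21 ⇒ p=21, q=1
i=1: a=7 ⇒ p=148, q=7
(x₁, y₁) = (148, 7);  148² − 447·7² = 1 ✓
(148+7√447)^2 = 43807 + 2072√447
(148+7√447)^3 = 12966724 + 613305√447
(148+7√447)^4 = 3838106497 + 181536208√447
(148+7√447)^5 = 1136066556388 + 53734104263√447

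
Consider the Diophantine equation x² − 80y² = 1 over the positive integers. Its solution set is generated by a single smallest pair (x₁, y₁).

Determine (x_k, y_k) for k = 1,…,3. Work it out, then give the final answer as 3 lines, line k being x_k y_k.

9 1
161 18
2889 323

[8; 1,16] for √80; ℓ=2 ⇒ convergent index 1
i=0: a=8 ⇒ p=8, q=1
i=1: a=1 ⇒ p=9, q=1
(x₁, y₁) = (9, 1);  9² − 80·1² = 1 ✓
n=2: (9,1)∘(9,1) = (9·9+80·1·1, 9·1+1·9) = (161,18)
n=3: (161,18)∘(9,1) = (9·161+80·1·18, 9·18+1·161) = (2889,323)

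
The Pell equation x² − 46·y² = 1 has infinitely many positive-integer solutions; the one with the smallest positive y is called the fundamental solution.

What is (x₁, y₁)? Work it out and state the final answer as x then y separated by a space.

d=46: √d = [6; 1,3,1,1,2,6,2,1,1,3,1,12] (ℓ=12, even), read p_11/q_11
k=0  a_k=6  p_k/q_k = 6/1
k=1  a_k=1  p_k/q_k = 7/1
…
k=3  a_k=1  p_k/q_k = 34/5
k=4  a_k=1  p_k/q_k = 61/9
k=5  a_k=2  p_k/q_k = 156/23
k=6  a_k=6  p_k/q_k = 997/147
k=7  a_k=2  p_k/q_k = 2150/317
k=8  a_k=1  p_k/q_k = 3147/464
k=9  a_k=1  p_k/q_k = 5297/781
k=10  a_k=3  p_k/q_k = 19038/2807
k=11  a_k=1  p_k/q_k = 24335/3588
(x₁, y₁) = (24335, 3588);  24335² − 46·3588² = 1 ✓

24335 3588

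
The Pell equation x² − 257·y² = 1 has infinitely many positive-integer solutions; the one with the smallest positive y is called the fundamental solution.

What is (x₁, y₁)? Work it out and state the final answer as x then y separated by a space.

513 32

d=257: √d = [16; 32] (ℓ=1, odd), read p_1/q_1
a_0=16:  p_0=16·1+0=16,  q_0=16·0+1=1
a_1=32:  p_1=32·16+1=513,  q_1=32·1+0=32
→ (513, 32).  Check: 513²=263169, 257·32²=263168, difference 1.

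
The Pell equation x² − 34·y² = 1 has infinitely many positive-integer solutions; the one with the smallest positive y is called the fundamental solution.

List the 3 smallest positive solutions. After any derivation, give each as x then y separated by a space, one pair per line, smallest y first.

√34 = [5; 1,4,1,10, …], period ℓ=4 (even) → k=3
i=0: a=5 ⇒ p=5, q=1
i=1: a=1 ⇒ p=6, q=1
i=2: a=4 ⇒ p=29, q=5
i=3: a=1 ⇒ p=35, q=6
(x₁, y₁) = (35, 6);  35² − 34·6² = 1 ✓
n=2: (35,6)∘(35,6) = (35·35+34·6·6, 35·6+6·35) = (2449,420)
n=3: (2449,420)∘(35,6) = (35·2449+34·6·420, 35·420+6·2449) = (171395,29394)

35 6
2449 420
171395 29394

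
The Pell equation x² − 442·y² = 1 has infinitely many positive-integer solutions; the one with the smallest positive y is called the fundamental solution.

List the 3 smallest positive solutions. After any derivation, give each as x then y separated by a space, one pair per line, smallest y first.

d=442: √d = [21; 42] (ℓ=1, odd), read p_1/q_1
a_0=21:  p_0=21·1+0=21,  q_0=21·0+1=1
a_1=42:  p_1=42·21+1=883,  q_1=42·1+0=42
(x₁, y₁) = (883, 42);  883² − 442·42² = 1 ✓
(883+42√442)^2 = 1559377 + 74172√442
(883+42√442)^3 = 2753858899 + 130987710√442

883 42
1559377 74172
2753858899 130987710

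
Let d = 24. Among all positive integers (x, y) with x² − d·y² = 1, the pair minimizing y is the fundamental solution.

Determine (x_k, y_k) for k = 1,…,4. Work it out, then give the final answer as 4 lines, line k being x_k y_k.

√24 = [4; 1,8, …], period ℓ=2 (even) → k=1
i=0: a=4 ⇒ p=4, q=1
i=1: a=1 ⇒ p=5, q=1
fundamental: x₁=5, y₁=1  (since 25 − 24·1 = 1)
(x_2, y_2) = (5·5 + 24·1·1, 5·1 + 1·5) = (49, 10)
(x_3, y_3) = (5·49 + 24·1·10, 5·10 + 1·49) = (485, 99)
(x_4, y_4) = (5·485 + 24·1·99, 5·99 + 1·485) = (4801, 980)

5 1
49 10
485 99
4801 980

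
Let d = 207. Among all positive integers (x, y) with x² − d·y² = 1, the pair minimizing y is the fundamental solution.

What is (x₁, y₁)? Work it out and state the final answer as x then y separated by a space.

1151 80

[14; 2,1,1,2,1,1,2,28] for √207; ℓ=8 ⇒ convergent index 7
k=0  a_k=14  p_k/q_k = 14/1
…
k=2  a_k=1  p_k/q_k = 43/3
…
k=4  a_k=2  p_k/q_k = 187/13
k=5  a_k=1  p_k/q_k = 259/18
k=6  a_k=1  p_k/q_k = 446/31
k=7  a_k=2  p_k/q_k = 1151/80
→ (1151, 80).  Check: 1151²=1324801, 207·80²=1324800, difference 1.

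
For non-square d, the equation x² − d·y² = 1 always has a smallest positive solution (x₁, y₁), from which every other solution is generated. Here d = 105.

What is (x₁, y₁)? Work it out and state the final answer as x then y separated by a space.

41 4

d=105: √d = [10; 4,20] (ℓ=2, even), read p_1/q_1
a_0=10:  p_0=10·1+0=10,  q_0=10·0+1=1
a_1=4:  p_1=4·10+1=41,  q_1=4·1+0=4
(x₁, y₁) = (41, 4);  41² − 105·4² = 1 ✓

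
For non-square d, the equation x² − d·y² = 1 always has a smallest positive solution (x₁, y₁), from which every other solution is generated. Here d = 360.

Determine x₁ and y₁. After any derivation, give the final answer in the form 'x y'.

d=360: √d = [18; 1,36] (ℓ=2, even), read p_1/q_1
a_0=18:  p_0=18·1+0=18,  q_0=18·0+1=1
a_1=1:  p_1=1·18+1=19,  q_1=1·1+0=1
→ (19, 1).  Check: 19²=361, 360·1²=360, difference 1.

19 1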